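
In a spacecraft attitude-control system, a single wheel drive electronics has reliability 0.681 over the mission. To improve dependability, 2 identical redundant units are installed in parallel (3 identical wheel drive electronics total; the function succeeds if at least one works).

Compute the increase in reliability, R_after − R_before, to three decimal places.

R_before = 0.681
R_after = 1 − (1 − 0.681)^3 = 0.968
ΔR = 0.968 − 0.681 = 0.287

0.287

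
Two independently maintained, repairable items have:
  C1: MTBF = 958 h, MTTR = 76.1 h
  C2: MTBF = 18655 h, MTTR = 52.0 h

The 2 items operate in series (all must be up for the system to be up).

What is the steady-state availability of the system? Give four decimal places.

0.9238

A(C1) = MTBF/(MTBF+MTTR) = 958/(958+76.1) = 0.926409
A(C2) = MTBF/(MTBF+MTTR) = 18655/(18655+52.0) = 0.997220
Series availability: 0.926409 × 0.997220 = 0.9238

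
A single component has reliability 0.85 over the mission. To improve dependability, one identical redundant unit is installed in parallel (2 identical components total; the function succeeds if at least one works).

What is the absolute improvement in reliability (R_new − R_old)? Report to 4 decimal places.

0.1275

R_before = 0.85
R_after = 1 − (1 − 0.85)^2 = 0.9775
ΔR = 0.9775 − 0.85 = 0.1275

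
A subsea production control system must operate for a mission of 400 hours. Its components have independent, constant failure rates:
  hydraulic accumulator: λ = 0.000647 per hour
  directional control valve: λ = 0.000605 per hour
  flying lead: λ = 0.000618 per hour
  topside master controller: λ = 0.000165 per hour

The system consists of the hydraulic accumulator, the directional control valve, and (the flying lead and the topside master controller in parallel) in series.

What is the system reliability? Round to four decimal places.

0.5976

R(hydraulic accumulator) = exp(−0.000647 × 400) = 0.771977
R(directional control valve) = exp(−0.000605 × 400) = 0.785056
R(flying lead) = exp(−0.000618 × 400) = 0.780984
R(topside master controller) = exp(−0.000165 × 400) = 0.936131
Parallel (flying lead and topside master controller): 1 − (1 − 0.780984)(1 − 0.936131) = 0.986012
Series (hydraulic accumulator, directional control valve, and [0.986012]): 0.771977 × 0.785056 × 0.986012 = 0.5976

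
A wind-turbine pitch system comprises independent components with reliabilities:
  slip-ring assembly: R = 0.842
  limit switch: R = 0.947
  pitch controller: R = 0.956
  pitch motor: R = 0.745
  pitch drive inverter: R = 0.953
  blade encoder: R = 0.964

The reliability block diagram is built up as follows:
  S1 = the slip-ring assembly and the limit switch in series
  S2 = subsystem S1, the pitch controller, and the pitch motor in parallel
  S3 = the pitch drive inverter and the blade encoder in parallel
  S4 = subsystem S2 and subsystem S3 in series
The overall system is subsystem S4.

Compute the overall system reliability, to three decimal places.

0.996

Series (slip-ring assembly and limit switch): 0.84200 × 0.94700 = 0.79737
Parallel ([0.79737], pitch controller, and pitch motor): 1 − (1 − 0.79737)(1 − 0.95600)(1 − 0.74500) = 0.99773
Parallel (pitch drive inverter and blade encoder): 1 − (1 − 0.95300)(1 − 0.96400) = 0.99831
Series ([0.99773] and [0.99831]): 0.99773 × 0.99831 = 0.996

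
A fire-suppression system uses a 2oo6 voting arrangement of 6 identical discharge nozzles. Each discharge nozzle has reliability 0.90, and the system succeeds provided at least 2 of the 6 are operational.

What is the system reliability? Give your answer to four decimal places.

R = Σ_{i=2}^{6} C(6,i) p^i (1−p)^{6−i} with p = 0.90
C(6,2)·0.90^2·0.10^4 = 0.001215
C(6,3)·0.90^3·0.10^3 = 0.014580
C(6,4)·0.90^4·0.10^2 = 0.098415
C(6,5)·0.90^5·0.10^1 = 0.354294
C(6,6)·0.90^6·0.10^0 = 0.531441
Sum = 0.9999

0.9999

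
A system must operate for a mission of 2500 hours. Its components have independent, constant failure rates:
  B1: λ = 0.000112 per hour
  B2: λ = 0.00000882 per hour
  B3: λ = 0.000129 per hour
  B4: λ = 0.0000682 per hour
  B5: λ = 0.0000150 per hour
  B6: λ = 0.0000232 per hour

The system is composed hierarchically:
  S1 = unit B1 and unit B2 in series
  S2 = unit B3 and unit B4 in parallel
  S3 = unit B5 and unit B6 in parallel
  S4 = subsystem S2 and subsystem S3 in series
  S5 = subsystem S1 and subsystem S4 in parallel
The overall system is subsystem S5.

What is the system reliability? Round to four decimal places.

R(B1) = exp(−0.000112 × 2500) = 0.755784
R(B2) = exp(−0.00000882 × 2500) = 0.978191
R(B3) = exp(−0.000129 × 2500) = 0.724336
R(B4) = exp(−0.0000682 × 2500) = 0.843243
R(B5) = exp(−0.0000150 × 2500) = 0.963194
R(B6) = exp(−0.0000232 × 2500) = 0.943650
Series (B1 and B2): 0.755784 × 0.978191 = 0.739301
Parallel (B3 and B4): 1 − (1 − 0.724336)(1 − 0.843243) = 0.956788
Parallel (B5 and B6): 1 − (1 − 0.963194)(1 − 0.943650) = 0.997926
Series ([0.956788] and [0.997926]): 0.956788 × 0.997926 = 0.954804
Parallel ([0.739301] and [0.954804]): 1 − (1 − 0.739301)(1 − 0.954804) = 0.9882

0.9882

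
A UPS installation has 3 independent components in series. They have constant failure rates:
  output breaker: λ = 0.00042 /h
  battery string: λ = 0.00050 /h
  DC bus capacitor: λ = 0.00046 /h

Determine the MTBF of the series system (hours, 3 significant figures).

Series of exponential components: λ_sys = Σ λ_i
λ_sys = 0.00042 + 0.00050 + 0.00046 = 1.3800e-03 /h
MTBF = 1 / λ_sys = 725 h

725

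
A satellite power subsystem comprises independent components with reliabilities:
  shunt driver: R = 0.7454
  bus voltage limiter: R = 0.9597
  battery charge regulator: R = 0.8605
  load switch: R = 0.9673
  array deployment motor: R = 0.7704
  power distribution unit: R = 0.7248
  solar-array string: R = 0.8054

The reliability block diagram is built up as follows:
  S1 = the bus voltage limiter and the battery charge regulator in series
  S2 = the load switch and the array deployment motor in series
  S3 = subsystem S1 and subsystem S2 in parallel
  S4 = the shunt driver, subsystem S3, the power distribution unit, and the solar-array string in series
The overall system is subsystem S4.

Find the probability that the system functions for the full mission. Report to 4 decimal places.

0.4158

Series (bus voltage limiter and battery charge regulator): 0.959700 × 0.860500 = 0.825822
Series (load switch and array deployment motor): 0.967300 × 0.770400 = 0.745208
Parallel ([0.825822] and [0.745208]): 1 − (1 − 0.825822)(1 − 0.745208) = 0.955621
Series (shunt driver, [0.955621], power distribution unit, and solar-array string): 0.745400 × 0.955621 × 0.724800 × 0.805400 = 0.4158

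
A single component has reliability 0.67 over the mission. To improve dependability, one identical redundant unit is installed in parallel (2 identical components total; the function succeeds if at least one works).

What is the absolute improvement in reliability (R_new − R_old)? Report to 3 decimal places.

R_before = 0.67
R_after = 1 − (1 − 0.67)^2 = 0.891
ΔR = 0.891 − 0.67 = 0.221

0.221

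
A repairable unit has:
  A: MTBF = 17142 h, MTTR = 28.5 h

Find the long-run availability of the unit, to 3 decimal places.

0.998

A(A) = MTBF/(MTBF+MTTR) = 17142/(17142+28.5) = 0.998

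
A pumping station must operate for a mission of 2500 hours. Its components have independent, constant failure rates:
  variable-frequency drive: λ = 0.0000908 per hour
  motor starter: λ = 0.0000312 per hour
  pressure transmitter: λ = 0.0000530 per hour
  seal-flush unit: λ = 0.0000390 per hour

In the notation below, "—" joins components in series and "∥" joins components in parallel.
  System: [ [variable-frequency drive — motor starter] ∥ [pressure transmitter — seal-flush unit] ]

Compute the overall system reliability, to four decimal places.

R(variable-frequency drive) = exp(−0.0000908 × 2500) = 0.796921
R(motor starter) = exp(−0.0000312 × 2500) = 0.924964
R(pressure transmitter) = exp(−0.0000530 × 2500) = 0.875903
R(seal-flush unit) = exp(−0.0000390 × 2500) = 0.907102
Series (variable-frequency drive and motor starter): 0.796921 × 0.924964 = 0.737123
Series (pressure transmitter and seal-flush unit): 0.875903 × 0.907102 = 0.794533
Parallel ([0.737123] and [0.794533]): 1 − (1 − 0.737123)(1 − 0.794533) = 0.9460

0.9460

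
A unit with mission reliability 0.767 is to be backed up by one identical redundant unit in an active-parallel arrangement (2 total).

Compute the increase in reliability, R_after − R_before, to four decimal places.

R_before = 0.767
R_after = 1 − (1 − 0.767)^2 = 0.9457
ΔR = 0.9457 − 0.767 = 0.1787

0.1787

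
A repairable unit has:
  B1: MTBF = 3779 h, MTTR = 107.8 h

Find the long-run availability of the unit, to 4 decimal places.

A(B1) = MTBF/(MTBF+MTTR) = 3779/(3779+107.8) = 0.9723

0.9723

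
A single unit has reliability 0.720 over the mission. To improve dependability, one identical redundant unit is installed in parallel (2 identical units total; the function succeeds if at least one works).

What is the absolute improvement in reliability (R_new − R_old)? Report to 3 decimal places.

0.202

R_before = 0.720
R_after = 1 − (1 − 0.720)^2 = 0.922
ΔR = 0.922 − 0.720 = 0.202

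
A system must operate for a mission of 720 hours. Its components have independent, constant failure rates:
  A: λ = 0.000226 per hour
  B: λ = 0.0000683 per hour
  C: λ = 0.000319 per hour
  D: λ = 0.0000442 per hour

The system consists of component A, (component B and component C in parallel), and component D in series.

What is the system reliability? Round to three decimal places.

R(A) = exp(−0.000226 × 720) = 0.84983
R(B) = exp(−0.0000683 × 720) = 0.95201
R(C) = exp(−0.000319 × 720) = 0.79479
R(D) = exp(−0.0000442 × 720) = 0.96868
Parallel (B and C): 1 − (1 − 0.95201)(1 − 0.79479) = 0.99015
Series (A, [0.99015], and D): 0.84983 × 0.99015 × 0.96868 = 0.815

0.815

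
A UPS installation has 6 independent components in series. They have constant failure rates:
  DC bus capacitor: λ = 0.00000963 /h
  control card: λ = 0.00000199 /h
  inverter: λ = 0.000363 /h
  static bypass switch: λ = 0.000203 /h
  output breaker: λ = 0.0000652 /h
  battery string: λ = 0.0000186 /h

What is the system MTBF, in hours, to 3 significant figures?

Series of exponential components: λ_sys = Σ λ_i
λ_sys = 0.00000963 + 0.00000199 + 0.000363 + 0.000203 + 0.0000652 + 0.0000186 = 6.6142e-04 /h
MTBF = 1 / λ_sys = 1510 h

1510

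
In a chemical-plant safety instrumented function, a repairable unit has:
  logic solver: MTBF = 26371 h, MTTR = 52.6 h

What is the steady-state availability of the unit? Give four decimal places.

0.9980

A(logic solver) = MTBF/(MTBF+MTTR) = 26371/(26371+52.6) = 0.9980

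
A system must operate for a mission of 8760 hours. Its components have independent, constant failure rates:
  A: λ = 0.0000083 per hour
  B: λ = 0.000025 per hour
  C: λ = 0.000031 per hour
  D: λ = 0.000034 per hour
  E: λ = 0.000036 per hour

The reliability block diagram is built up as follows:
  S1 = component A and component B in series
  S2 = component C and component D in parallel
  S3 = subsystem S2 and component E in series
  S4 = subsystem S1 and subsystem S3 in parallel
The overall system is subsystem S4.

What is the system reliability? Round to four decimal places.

R(A) = exp(−0.0000083 × 8760) = 0.929872
R(B) = exp(−0.000025 × 8760) = 0.803322
R(C) = exp(−0.000031 × 8760) = 0.762190
R(D) = exp(−0.000034 × 8760) = 0.742420
R(E) = exp(−0.000036 × 8760) = 0.729526
Series (A and B): 0.929872 × 0.803322 = 0.746987
Parallel (C and D): 1 − (1 − 0.762190)(1 − 0.742420) = 0.938745
Series ([0.938745] and E): 0.938745 × 0.729526 = 0.684839
Parallel ([0.746987] and [0.684839]): 1 − (1 − 0.746987)(1 − 0.684839) = 0.9203

0.9203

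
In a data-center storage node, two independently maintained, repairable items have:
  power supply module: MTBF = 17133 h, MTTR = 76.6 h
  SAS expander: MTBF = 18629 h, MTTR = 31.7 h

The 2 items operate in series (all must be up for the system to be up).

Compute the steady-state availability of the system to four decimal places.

A(power supply module) = MTBF/(MTBF+MTTR) = 17133/(17133+76.6) = 0.995549
A(SAS expander) = MTBF/(MTBF+MTTR) = 18629/(18629+31.7) = 0.998301
Series availability: 0.995549 × 0.998301 = 0.9939

0.9939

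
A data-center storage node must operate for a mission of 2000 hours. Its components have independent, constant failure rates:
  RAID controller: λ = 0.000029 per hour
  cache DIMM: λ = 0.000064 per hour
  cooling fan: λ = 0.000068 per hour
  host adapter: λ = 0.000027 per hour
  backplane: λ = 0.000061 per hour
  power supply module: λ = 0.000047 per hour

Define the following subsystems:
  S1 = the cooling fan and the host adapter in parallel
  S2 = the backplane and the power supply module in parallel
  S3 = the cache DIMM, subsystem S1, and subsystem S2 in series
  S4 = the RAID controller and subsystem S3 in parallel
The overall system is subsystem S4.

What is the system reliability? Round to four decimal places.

0.9924

R(RAID controller) = exp(−0.000029 × 2000) = 0.943650
R(cache DIMM) = exp(−0.000064 × 2000) = 0.879853
R(cooling fan) = exp(−0.000068 × 2000) = 0.872843
R(host adapter) = exp(−0.000027 × 2000) = 0.947432
R(backplane) = exp(−0.000061 × 2000) = 0.885148
R(power supply module) = exp(−0.000047 × 2000) = 0.910283
Parallel (cooling fan and host adapter): 1 − (1 − 0.872843)(1 − 0.947432) = 0.993316
Parallel (backplane and power supply module): 1 − (1 − 0.885148)(1 − 0.910283) = 0.989696
Series (cache DIMM, [0.993316], and [0.989696]): 0.879853 × 0.993316 × 0.989696 = 0.864967
Parallel (RAID controller and [0.864967]): 1 − (1 − 0.943650)(1 − 0.864967) = 0.9924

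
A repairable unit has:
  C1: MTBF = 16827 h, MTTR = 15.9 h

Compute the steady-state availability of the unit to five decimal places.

0.99906

A(C1) = MTBF/(MTBF+MTTR) = 16827/(16827+15.9) = 0.99906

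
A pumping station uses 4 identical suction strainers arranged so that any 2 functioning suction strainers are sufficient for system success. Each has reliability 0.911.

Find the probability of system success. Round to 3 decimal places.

R = Σ_{i=2}^{4} C(4,i) p^i (1−p)^{4−i} with p = 0.911
C(4,2)·0.911^2·0.089^2 = 0.03944
C(4,3)·0.911^3·0.089^1 = 0.26916
C(4,4)·0.911^4·0.089^0 = 0.68877
Sum = 0.997

0.997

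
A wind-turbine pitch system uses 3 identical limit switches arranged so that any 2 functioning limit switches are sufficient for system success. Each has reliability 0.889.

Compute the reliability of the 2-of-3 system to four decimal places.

0.9658

R = Σ_{i=2}^{3} C(3,i) p^i (1−p)^{3−i} with p = 0.889
C(3,2)·0.889^2·0.111^1 = 0.263177
C(3,3)·0.889^3·0.111^0 = 0.702595
Sum = 0.9658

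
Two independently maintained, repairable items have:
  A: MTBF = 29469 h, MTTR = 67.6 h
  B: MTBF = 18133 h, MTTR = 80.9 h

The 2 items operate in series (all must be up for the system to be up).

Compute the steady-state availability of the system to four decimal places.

0.9933

A(A) = MTBF/(MTBF+MTTR) = 29469/(29469+67.6) = 0.997711
A(B) = MTBF/(MTBF+MTTR) = 18133/(18133+80.9) = 0.995558
Series availability: 0.997711 × 0.995558 = 0.9933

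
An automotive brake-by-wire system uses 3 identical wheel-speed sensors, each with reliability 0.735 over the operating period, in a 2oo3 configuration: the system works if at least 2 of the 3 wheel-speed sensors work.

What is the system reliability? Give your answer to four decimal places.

R = Σ_{i=2}^{3} C(3,i) p^i (1−p)^{3−i} with p = 0.735
C(3,2)·0.735^2·0.265^1 = 0.429479
C(3,3)·0.735^3·0.265^0 = 0.397065
Sum = 0.8265

0.8265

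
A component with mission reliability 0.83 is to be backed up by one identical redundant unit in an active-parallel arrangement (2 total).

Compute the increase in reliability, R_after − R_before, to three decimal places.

0.141

R_before = 0.83
R_after = 1 − (1 − 0.83)^2 = 0.971
ΔR = 0.971 − 0.83 = 0.141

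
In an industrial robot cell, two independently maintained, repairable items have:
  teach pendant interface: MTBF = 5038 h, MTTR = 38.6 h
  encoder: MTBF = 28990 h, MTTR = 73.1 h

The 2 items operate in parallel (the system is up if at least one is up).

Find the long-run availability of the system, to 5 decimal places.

A(teach pendant interface) = MTBF/(MTBF+MTTR) = 5038/(5038+38.6) = 0.992396
A(encoder) = MTBF/(MTBF+MTTR) = 28990/(28990+73.1) = 0.997485
Parallel availability: 1 − (1 − 0.992396)(1 − 0.997485) = 0.99998

0.99998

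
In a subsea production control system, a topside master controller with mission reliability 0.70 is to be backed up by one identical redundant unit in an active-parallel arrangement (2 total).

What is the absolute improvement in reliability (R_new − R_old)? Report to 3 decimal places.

0.210

R_before = 0.70
R_after = 1 − (1 − 0.70)^2 = 0.910
ΔR = 0.910 − 0.70 = 0.210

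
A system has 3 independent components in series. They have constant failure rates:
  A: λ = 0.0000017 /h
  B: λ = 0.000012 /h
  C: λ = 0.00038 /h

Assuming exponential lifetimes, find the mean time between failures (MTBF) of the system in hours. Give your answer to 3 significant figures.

2540

Series of exponential components: λ_sys = Σ λ_i
λ_sys = 0.0000017 + 0.000012 + 0.00038 = 3.9370e-04 /h
MTBF = 1 / λ_sys = 2540 h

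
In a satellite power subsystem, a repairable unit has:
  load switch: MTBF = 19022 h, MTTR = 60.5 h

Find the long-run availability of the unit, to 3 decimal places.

A(load switch) = MTBF/(MTBF+MTTR) = 19022/(19022+60.5) = 0.997

0.997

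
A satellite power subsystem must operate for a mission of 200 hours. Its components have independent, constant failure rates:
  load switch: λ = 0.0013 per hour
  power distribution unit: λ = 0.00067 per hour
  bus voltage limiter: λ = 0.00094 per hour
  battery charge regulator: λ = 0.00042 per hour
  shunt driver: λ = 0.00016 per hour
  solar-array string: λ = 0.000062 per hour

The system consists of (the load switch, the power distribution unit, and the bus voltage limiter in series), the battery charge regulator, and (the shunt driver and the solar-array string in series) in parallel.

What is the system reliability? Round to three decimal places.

0.998

R(load switch) = exp(−0.0013 × 200) = 0.77105
R(power distribution unit) = exp(−0.00067 × 200) = 0.87459
R(bus voltage limiter) = exp(−0.00094 × 200) = 0.82861
R(battery charge regulator) = exp(−0.00042 × 200) = 0.91943
R(shunt driver) = exp(−0.00016 × 200) = 0.96851
R(solar-array string) = exp(−0.000062 × 200) = 0.98768
Series (load switch, power distribution unit, and bus voltage limiter): 0.77105 × 0.87459 × 0.82861 = 0.55878
Series (shunt driver and solar-array string): 0.96851 × 0.98768 = 0.95658
Parallel ([0.55878], battery charge regulator, and [0.95658]): 1 − (1 − 0.55878)(1 − 0.91943)(1 − 0.95658) = 0.998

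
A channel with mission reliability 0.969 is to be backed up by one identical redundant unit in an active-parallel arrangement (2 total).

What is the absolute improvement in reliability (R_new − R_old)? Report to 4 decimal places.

0.0300

R_before = 0.969
R_after = 1 − (1 − 0.969)^2 = 0.9990
ΔR = 0.9990 − 0.969 = 0.0300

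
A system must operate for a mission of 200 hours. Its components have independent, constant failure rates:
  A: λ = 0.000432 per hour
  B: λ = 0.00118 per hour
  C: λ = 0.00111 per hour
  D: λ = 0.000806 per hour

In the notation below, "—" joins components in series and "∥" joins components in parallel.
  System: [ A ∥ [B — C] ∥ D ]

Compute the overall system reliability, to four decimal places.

R(A) = exp(−0.000432 × 200) = 0.917227
R(B) = exp(−0.00118 × 200) = 0.789781
R(C) = exp(−0.00111 × 200) = 0.800915
R(D) = exp(−0.000806 × 200) = 0.851122
Series (B and C): 0.789781 × 0.800915 = 0.632547
Parallel (A, [0.632547], and D): 1 − (1 − 0.917227)(1 − 0.632547)(1 − 0.851122) = 0.9955

0.9955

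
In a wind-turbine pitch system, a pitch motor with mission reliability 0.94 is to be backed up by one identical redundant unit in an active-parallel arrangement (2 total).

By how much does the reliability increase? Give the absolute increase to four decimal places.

0.0564

R_before = 0.94
R_after = 1 − (1 − 0.94)^2 = 0.9964
ΔR = 0.9964 − 0.94 = 0.0564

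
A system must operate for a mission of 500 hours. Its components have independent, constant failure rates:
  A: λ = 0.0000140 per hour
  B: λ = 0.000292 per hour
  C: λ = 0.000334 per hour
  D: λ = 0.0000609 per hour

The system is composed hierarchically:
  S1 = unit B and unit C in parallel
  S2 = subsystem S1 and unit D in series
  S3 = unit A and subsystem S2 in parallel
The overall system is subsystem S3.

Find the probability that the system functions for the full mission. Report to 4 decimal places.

R(A) = exp(−0.0000140 × 500) = 0.993024
R(B) = exp(−0.000292 × 500) = 0.864158
R(C) = exp(−0.000334 × 500) = 0.846200
R(D) = exp(−0.0000609 × 500) = 0.970009
Parallel (B and C): 1 − (1 − 0.864158)(1 − 0.846200) = 0.979108
Series ([0.979108] and D): 0.979108 × 0.970009 = 0.949744
Parallel (A and [0.949744]): 1 − (1 − 0.993024)(1 − 0.949744) = 0.9996

0.9996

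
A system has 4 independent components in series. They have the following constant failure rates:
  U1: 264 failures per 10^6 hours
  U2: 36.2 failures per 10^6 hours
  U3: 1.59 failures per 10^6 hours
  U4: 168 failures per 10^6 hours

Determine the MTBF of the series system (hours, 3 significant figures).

Series of exponential components: λ_sys = Σ λ_i
λ_sys = 0.000264 + 0.0000362 + 0.00000159 + 0.000168 = 4.6979e-04 /h
MTBF = 1 / λ_sys = 2130 h

2130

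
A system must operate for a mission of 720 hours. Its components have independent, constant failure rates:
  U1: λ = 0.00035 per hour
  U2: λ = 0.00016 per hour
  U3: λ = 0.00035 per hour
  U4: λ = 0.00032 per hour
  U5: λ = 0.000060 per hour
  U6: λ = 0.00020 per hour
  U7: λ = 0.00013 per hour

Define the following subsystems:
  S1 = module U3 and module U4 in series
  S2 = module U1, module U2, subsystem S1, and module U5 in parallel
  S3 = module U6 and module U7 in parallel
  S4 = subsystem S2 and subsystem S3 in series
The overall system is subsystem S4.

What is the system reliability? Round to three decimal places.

0.988

R(U1) = exp(−0.00035 × 720) = 0.77724
R(U2) = exp(−0.00016 × 720) = 0.89119
R(U3) = exp(−0.00035 × 720) = 0.77724
R(U4) = exp(−0.00032 × 720) = 0.79422
R(U5) = exp(−0.000060 × 720) = 0.95772
R(U6) = exp(−0.00020 × 720) = 0.86589
R(U7) = exp(−0.00013 × 720) = 0.91065
Series (U3 and U4): 0.77724 × 0.79422 = 0.61730
Parallel (U1, U2, [0.61730], and U5): 1 − (1 − 0.77724)(1 − 0.89119)(1 − 0.61730)(1 − 0.95772) = 0.99961
Parallel (U6 and U7): 1 − (1 − 0.86589)(1 − 0.91065) = 0.98802
Series ([0.99961] and [0.98802]): 0.99961 × 0.98802 = 0.988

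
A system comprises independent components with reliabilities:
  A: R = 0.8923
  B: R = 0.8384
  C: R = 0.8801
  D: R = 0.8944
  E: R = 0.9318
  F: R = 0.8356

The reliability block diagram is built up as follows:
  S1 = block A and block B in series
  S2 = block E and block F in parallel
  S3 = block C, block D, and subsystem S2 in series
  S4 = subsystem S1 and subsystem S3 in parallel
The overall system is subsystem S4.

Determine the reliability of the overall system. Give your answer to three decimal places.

0.944

Series (A and B): 0.89230 × 0.83840 = 0.74810
Parallel (E and F): 1 − (1 − 0.93180)(1 − 0.83560) = 0.98879
Series (C, D, and [0.98879]): 0.88010 × 0.89440 × 0.98879 = 0.77834
Parallel ([0.74810] and [0.77834]): 1 − (1 − 0.74810)(1 − 0.77834) = 0.944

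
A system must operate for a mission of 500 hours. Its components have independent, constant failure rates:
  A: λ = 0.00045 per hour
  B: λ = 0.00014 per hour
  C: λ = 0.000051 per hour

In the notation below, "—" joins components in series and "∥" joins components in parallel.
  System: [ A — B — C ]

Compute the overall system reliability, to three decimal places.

R(A) = exp(−0.00045 × 500) = 0.79852
R(B) = exp(−0.00014 × 500) = 0.93239
R(C) = exp(−0.000051 × 500) = 0.97482
Series (A, B, and C): 0.79852 × 0.93239 × 0.97482 = 0.726

0.726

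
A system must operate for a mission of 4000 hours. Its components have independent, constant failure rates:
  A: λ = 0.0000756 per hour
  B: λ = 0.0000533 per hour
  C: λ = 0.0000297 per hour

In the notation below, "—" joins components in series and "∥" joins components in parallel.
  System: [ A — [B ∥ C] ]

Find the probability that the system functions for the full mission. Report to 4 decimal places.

R(A) = exp(−0.0000756 × 4000) = 0.739042
R(B) = exp(−0.0000533 × 4000) = 0.807995
R(C) = exp(−0.0000297 × 4000) = 0.887985
Parallel (B and C): 1 − (1 − 0.807995)(1 − 0.887985) = 0.978493
Series (A and [0.978493]): 0.739042 × 0.978493 = 0.7231

0.7231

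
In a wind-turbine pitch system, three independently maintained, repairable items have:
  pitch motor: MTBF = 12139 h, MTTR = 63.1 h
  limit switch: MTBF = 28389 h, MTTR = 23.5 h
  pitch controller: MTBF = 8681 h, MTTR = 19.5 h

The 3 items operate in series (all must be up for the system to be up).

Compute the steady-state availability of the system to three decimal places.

A(pitch motor) = MTBF/(MTBF+MTTR) = 12139/(12139+63.1) = 0.994829
A(limit switch) = MTBF/(MTBF+MTTR) = 28389/(28389+23.5) = 0.999173
A(pitch controller) = MTBF/(MTBF+MTTR) = 8681/(8681+19.5) = 0.997759
Series availability: 0.994829 × 0.999173 × 0.997759 = 0.992

0.992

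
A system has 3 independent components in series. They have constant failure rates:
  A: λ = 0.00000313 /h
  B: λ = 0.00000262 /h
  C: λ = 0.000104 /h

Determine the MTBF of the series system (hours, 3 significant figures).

Series of exponential components: λ_sys = Σ λ_i
λ_sys = 0.00000313 + 0.00000262 + 0.000104 = 1.0975e-04 /h
MTBF = 1 / λ_sys = 9110 h

9110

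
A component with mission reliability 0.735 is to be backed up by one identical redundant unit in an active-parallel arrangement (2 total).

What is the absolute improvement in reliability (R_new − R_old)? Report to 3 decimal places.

R_before = 0.735
R_after = 1 − (1 − 0.735)^2 = 0.930
ΔR = 0.930 − 0.735 = 0.195

0.195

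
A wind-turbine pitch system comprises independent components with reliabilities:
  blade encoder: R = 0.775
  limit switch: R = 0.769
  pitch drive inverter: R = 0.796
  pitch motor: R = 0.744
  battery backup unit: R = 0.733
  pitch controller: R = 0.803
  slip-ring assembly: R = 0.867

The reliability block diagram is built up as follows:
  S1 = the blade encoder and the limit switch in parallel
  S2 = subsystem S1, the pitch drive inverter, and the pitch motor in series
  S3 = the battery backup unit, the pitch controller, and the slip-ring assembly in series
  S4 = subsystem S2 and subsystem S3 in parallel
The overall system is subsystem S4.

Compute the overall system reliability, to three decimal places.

Parallel (blade encoder and limit switch): 1 − (1 − 0.77500)(1 − 0.76900) = 0.94803
Series ([0.94803], pitch drive inverter, and pitch motor): 0.94803 × 0.79600 × 0.74400 = 0.56145
Series (battery backup unit, pitch controller, and slip-ring assembly): 0.73300 × 0.80300 × 0.86700 = 0.51032
Parallel ([0.56145] and [0.51032]): 1 − (1 − 0.56145)(1 − 0.51032) = 0.785

0.785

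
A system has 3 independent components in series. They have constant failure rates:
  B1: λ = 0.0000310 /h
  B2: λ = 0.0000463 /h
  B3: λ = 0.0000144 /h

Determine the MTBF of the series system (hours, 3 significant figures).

Series of exponential components: λ_sys = Σ λ_i
λ_sys = 0.0000310 + 0.0000463 + 0.0000144 = 9.1700e-05 /h
MTBF = 1 / λ_sys = 10900 h

10900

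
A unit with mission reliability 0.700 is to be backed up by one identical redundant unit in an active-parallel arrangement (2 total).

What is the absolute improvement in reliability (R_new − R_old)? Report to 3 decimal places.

R_before = 0.700
R_after = 1 − (1 − 0.700)^2 = 0.910
ΔR = 0.910 − 0.700 = 0.210

0.210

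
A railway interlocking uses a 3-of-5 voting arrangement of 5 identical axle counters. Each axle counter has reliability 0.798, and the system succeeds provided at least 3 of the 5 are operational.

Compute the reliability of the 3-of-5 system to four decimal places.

0.9405

R = Σ_{i=3}^{5} C(5,i) p^i (1−p)^{5−i} with p = 0.798
C(5,3)·0.798^3·0.202^2 = 0.207354
C(5,4)·0.798^4·0.202^1 = 0.409575
C(5,5)·0.798^5·0.202^0 = 0.323604
Sum = 0.9405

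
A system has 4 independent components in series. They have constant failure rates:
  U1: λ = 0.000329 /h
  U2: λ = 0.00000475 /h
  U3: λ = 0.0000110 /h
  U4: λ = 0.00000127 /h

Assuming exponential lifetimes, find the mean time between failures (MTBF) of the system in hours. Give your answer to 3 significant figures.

2890

Series of exponential components: λ_sys = Σ λ_i
λ_sys = 0.000329 + 0.00000475 + 0.0000110 + 0.00000127 = 3.4602e-04 /h
MTBF = 1 / λ_sys = 2890 h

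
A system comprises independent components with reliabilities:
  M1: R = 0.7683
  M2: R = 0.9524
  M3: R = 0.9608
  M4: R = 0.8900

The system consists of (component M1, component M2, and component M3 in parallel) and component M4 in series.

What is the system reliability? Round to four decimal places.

Parallel (M1, M2, and M3): 1 − (1 − 0.768300)(1 − 0.952400)(1 − 0.960800) = 0.999568
Series ([0.999568] and M4): 0.999568 × 0.890000 = 0.8896

0.8896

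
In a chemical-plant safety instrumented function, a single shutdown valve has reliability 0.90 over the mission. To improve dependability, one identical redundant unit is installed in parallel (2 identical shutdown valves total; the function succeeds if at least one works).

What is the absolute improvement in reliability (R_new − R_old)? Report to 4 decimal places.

0.0900

R_before = 0.90
R_after = 1 − (1 − 0.90)^2 = 0.9900
ΔR = 0.9900 − 0.90 = 0.0900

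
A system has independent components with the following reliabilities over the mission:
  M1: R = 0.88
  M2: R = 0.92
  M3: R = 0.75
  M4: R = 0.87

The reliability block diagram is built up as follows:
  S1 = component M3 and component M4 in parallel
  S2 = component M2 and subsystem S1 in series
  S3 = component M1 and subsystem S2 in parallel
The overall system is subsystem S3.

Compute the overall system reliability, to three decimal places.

Parallel (M3 and M4): 1 − (1 − 0.75000)(1 − 0.87000) = 0.96750
Series (M2 and [0.96750]): 0.92000 × 0.96750 = 0.89010
Parallel (M1 and [0.89010]): 1 − (1 − 0.88000)(1 − 0.89010) = 0.987

0.987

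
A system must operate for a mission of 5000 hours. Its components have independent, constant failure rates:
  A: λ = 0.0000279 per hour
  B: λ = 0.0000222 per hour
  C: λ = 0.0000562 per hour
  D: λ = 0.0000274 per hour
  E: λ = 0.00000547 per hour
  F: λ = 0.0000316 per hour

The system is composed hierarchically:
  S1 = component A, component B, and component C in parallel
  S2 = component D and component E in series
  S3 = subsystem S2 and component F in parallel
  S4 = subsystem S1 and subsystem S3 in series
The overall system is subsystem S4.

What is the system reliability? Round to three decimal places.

R(A) = exp(−0.0000279 × 5000) = 0.86979
R(B) = exp(−0.0000222 × 5000) = 0.89494
R(C) = exp(−0.0000562 × 5000) = 0.75503
R(D) = exp(−0.0000274 × 5000) = 0.87197
R(E) = exp(−0.00000547 × 5000) = 0.97302
R(F) = exp(−0.0000316 × 5000) = 0.85385
Parallel (A, B, and C): 1 − (1 − 0.86979)(1 − 0.89494)(1 − 0.75503) = 0.99665
Series (D and E): 0.87197 × 0.97302 = 0.84844
Parallel ([0.84844] and F): 1 − (1 − 0.84844)(1 − 0.85385) = 0.97785
Series ([0.99665] and [0.97785]): 0.99665 × 0.97785 = 0.975

0.975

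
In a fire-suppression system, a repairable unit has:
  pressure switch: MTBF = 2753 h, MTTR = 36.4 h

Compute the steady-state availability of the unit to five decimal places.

A(pressure switch) = MTBF/(MTBF+MTTR) = 2753/(2753+36.4) = 0.98695

0.98695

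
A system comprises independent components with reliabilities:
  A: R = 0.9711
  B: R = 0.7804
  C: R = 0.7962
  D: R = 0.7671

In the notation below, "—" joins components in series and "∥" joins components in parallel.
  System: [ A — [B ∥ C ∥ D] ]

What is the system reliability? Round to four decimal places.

0.9610

Parallel (B, C, and D): 1 − (1 − 0.780400)(1 − 0.796200)(1 − 0.767100) = 0.989577
Series (A and [0.989577]): 0.971100 × 0.989577 = 0.9610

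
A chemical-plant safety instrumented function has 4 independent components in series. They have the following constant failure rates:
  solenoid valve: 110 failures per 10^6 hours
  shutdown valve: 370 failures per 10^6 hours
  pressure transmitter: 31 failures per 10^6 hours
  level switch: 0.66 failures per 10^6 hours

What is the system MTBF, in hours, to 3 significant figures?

Series of exponential components: λ_sys = Σ λ_i
λ_sys = 0.00011 + 0.00037 + 0.000031 + 0.00000066 = 5.1166e-04 /h
MTBF = 1 / λ_sys = 1950 h

1950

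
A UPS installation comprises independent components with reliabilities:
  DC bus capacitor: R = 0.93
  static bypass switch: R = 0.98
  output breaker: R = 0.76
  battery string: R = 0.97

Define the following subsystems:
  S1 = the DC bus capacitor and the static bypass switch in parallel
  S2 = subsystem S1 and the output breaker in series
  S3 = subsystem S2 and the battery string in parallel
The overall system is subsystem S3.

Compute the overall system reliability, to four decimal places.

Parallel (DC bus capacitor and static bypass switch): 1 − (1 − 0.930000)(1 − 0.980000) = 0.998600
Series ([0.998600] and output breaker): 0.998600 × 0.760000 = 0.758936
Parallel ([0.758936] and battery string): 1 − (1 − 0.758936)(1 − 0.970000) = 0.9928

0.9928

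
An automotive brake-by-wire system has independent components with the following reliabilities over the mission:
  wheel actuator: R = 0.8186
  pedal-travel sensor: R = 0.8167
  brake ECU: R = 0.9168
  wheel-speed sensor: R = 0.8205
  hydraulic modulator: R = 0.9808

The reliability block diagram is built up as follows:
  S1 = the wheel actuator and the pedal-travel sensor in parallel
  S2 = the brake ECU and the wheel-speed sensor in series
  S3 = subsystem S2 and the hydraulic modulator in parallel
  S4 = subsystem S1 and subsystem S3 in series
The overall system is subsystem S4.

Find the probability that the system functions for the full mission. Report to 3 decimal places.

Parallel (wheel actuator and pedal-travel sensor): 1 − (1 − 0.81860)(1 − 0.81670) = 0.96675
Series (brake ECU and wheel-speed sensor): 0.91680 × 0.82050 = 0.75223
Parallel ([0.75223] and hydraulic modulator): 1 − (1 − 0.75223)(1 − 0.98080) = 0.99524
Series ([0.96675] and [0.99524]): 0.96675 × 0.99524 = 0.962

0.962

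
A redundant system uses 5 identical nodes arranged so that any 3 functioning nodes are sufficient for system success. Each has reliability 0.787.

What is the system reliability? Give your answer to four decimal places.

0.9316

R = Σ_{i=3}^{5} C(5,i) p^i (1−p)^{5−i} with p = 0.787
C(5,3)·0.787^3·0.213^2 = 0.221148
C(5,4)·0.787^4·0.213^1 = 0.408553
C(5,5)·0.787^5·0.213^0 = 0.301907
Sum = 0.9316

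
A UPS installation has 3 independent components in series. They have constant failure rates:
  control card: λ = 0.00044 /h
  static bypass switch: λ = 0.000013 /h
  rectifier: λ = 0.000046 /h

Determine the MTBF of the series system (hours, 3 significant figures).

2000

Series of exponential components: λ_sys = Σ λ_i
λ_sys = 0.00044 + 0.000013 + 0.000046 = 4.9900e-04 /h
MTBF = 1 / λ_sys = 2000 h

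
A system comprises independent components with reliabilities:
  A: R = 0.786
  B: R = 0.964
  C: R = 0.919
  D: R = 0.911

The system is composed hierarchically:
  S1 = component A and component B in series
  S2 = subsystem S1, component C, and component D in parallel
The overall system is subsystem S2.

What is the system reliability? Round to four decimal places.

Series (A and B): 0.786000 × 0.964000 = 0.757704
Parallel ([0.757704], C, and D): 1 − (1 − 0.757704)(1 − 0.919000)(1 − 0.911000) = 0.9983

0.9983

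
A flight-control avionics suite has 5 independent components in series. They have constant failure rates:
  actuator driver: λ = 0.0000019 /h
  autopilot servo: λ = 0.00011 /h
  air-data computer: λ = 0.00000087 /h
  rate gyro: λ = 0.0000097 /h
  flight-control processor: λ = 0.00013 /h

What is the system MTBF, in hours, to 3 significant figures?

Series of exponential components: λ_sys = Σ λ_i
λ_sys = 0.0000019 + 0.00011 + 0.00000087 + 0.0000097 + 0.00013 = 2.5247e-04 /h
MTBF = 1 / λ_sys = 3960 h

3960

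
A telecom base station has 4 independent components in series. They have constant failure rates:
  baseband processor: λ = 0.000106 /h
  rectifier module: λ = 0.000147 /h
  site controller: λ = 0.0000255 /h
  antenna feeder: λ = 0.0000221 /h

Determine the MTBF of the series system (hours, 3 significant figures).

Series of exponential components: λ_sys = Σ λ_i
λ_sys = 0.000106 + 0.000147 + 0.0000255 + 0.0000221 = 3.0060e-04 /h
MTBF = 1 / λ_sys = 3330 h

3330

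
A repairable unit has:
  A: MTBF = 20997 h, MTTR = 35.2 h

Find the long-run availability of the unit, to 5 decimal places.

0.99833

A(A) = MTBF/(MTBF+MTTR) = 20997/(20997+35.2) = 0.99833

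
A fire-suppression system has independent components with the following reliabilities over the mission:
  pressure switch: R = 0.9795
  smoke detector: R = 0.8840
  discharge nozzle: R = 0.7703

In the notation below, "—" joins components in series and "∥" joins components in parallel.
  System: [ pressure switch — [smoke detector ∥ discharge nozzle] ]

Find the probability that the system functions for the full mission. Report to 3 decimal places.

0.953

Parallel (smoke detector and discharge nozzle): 1 − (1 − 0.88400)(1 − 0.77030) = 0.97335
Series (pressure switch and [0.97335]): 0.97950 × 0.97335 = 0.953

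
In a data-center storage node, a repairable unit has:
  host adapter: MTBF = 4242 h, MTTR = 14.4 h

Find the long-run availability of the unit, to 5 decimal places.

A(host adapter) = MTBF/(MTBF+MTTR) = 4242/(4242+14.4) = 0.99662

0.99662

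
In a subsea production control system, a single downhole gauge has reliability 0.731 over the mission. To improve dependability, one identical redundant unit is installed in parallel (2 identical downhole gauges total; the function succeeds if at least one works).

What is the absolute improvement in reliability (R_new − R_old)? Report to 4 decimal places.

R_before = 0.731
R_after = 1 − (1 − 0.731)^2 = 0.9276
ΔR = 0.9276 − 0.731 = 0.1966

0.1966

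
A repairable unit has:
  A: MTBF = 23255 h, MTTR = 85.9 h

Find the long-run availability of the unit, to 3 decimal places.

A(A) = MTBF/(MTBF+MTTR) = 23255/(23255+85.9) = 0.996

0.996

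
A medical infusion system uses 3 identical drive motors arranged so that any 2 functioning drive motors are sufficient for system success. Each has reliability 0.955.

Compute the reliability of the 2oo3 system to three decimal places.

0.994

R = Σ_{i=2}^{3} C(3,i) p^i (1−p)^{3−i} with p = 0.955
C(3,2)·0.955^2·0.045^1 = 0.12312
C(3,3)·0.955^3·0.045^0 = 0.87098
Sum = 0.994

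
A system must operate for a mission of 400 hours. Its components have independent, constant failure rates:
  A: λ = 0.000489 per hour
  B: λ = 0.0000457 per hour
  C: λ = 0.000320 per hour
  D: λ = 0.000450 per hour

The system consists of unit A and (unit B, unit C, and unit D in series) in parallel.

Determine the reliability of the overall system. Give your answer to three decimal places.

R(A) = exp(−0.000489 × 400) = 0.82234
R(B) = exp(−0.0000457 × 400) = 0.98189
R(C) = exp(−0.000320 × 400) = 0.87985
R(D) = exp(−0.000450 × 400) = 0.83527
Series (B, C, and D): 0.98189 × 0.87985 × 0.83527 = 0.72160
Parallel (A and [0.72160]): 1 − (1 − 0.82234)(1 − 0.72160) = 0.951

0.951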